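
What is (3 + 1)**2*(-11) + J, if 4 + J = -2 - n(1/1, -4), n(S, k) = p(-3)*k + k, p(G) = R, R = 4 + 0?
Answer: -162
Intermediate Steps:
R = 4
p(G) = 4
n(S, k) = 5*k (n(S, k) = 4*k + k = 5*k)
J = 14 (J = -4 + (-2 - 5*(-4)) = -4 + (-2 - 1*(-20)) = -4 + (-2 + 20) = -4 + 18 = 14)
(3 + 1)**2*(-11) + J = (3 + 1)**2*(-11) + 14 = 4**2*(-11) + 14 = 16*(-11) + 14 = -176 + 14 = -162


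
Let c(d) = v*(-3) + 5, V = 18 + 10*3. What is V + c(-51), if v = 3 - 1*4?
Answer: 56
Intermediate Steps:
v = -1 (v = 3 - 4 = -1)
V = 48 (V = 18 + 30 = 48)
c(d) = 8 (c(d) = -1*(-3) + 5 = 3 + 5 = 8)
V + c(-51) = 48 + 8 = 56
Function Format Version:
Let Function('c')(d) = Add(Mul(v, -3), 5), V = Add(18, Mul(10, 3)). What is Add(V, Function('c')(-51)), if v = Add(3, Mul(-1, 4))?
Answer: 56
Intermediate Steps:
v = -1 (v = Add(3, -4) = -1)
V = 48 (V = Add(18, 30) = 48)
Function('c')(d) = 8 (Function('c')(d) = Add(Mul(-1, -3), 5) = Add(3, 5) = 8)
Add(V, Function('c')(-51)) = Add(48, 8) = 56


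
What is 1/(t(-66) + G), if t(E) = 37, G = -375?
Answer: -1/338 ≈ -0.0029586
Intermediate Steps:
1/(t(-66) + G) = 1/(37 - 375) = 1/(-338) = -1/338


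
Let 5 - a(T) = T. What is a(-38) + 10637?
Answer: 10680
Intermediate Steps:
a(T) = 5 - T
a(-38) + 10637 = (5 - 1*(-38)) + 10637 = (5 + 38) + 10637 = 43 + 10637 = 10680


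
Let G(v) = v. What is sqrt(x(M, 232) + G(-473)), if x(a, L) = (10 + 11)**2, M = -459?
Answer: 4*I*sqrt(2) ≈ 5.6569*I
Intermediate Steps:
x(a, L) = 441 (x(a, L) = 21**2 = 441)
sqrt(x(M, 232) + G(-473)) = sqrt(441 - 473) = sqrt(-32) = 4*I*sqrt(2)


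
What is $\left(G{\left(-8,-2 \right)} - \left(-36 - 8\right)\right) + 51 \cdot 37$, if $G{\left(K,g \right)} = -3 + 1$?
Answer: $1929$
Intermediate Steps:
$G{\left(K,g \right)} = -2$
$\left(G{\left(-8,-2 \right)} - \left(-36 - 8\right)\right) + 51 \cdot 37 = \left(-2 - \left(-36 - 8\right)\right) + 51 \cdot 37 = \left(-2 - \left(-36 - 8\right)\right) + 1887 = \left(-2 - -44\right) + 1887 = \left(-2 + 44\right) + 1887 = 42 + 1887 = 1929$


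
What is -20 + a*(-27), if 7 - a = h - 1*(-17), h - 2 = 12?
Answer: 628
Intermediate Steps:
h = 14 (h = 2 + 12 = 14)
a = -24 (a = 7 - (14 - 1*(-17)) = 7 - (14 + 17) = 7 - 1*31 = 7 - 31 = -24)
-20 + a*(-27) = -20 - 24*(-27) = -20 + 648 = 628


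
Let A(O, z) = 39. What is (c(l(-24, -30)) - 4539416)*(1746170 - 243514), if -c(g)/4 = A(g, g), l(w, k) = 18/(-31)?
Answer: -6821415103232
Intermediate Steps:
l(w, k) = -18/31 (l(w, k) = 18*(-1/31) = -18/31)
c(g) = -156 (c(g) = -4*39 = -156)
(c(l(-24, -30)) - 4539416)*(1746170 - 243514) = (-156 - 4539416)*(1746170 - 243514) = -4539572*1502656 = -6821415103232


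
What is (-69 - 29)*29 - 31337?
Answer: -34179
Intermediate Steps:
(-69 - 29)*29 - 31337 = -98*29 - 31337 = -2842 - 31337 = -34179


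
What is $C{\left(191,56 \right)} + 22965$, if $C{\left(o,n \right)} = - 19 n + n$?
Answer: $21957$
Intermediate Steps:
$C{\left(o,n \right)} = - 18 n$
$C{\left(191,56 \right)} + 22965 = \left(-18\right) 56 + 22965 = -1008 + 22965 = 21957$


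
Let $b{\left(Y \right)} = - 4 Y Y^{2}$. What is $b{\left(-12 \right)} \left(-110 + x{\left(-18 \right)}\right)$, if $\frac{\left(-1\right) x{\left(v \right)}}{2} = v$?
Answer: $-511488$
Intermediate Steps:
$b{\left(Y \right)} = - 4 Y^{3}$
$x{\left(v \right)} = - 2 v$
$b{\left(-12 \right)} \left(-110 + x{\left(-18 \right)}\right) = - 4 \left(-12\right)^{3} \left(-110 - -36\right) = \left(-4\right) \left(-1728\right) \left(-110 + 36\right) = 6912 \left(-74\right) = -511488$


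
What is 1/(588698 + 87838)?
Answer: 1/676536 ≈ 1.4781e-6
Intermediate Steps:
1/(588698 + 87838) = 1/676536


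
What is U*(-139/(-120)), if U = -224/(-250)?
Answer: 1946/1875 ≈ 1.0379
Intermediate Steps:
U = 112/125 (U = -224*(-1/250) = 112/125 ≈ 0.89600)
U*(-139/(-120)) = 112*(-139/(-120))/125 = 112*(-139*(-1/120))/125 = (112/125)*(139/120) = 1946/1875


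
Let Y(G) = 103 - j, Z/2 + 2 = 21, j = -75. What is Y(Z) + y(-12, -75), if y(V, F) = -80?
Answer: 98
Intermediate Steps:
Z = 38 (Z = -4 + 2*21 = -4 + 42 = 38)
Y(G) = 178 (Y(G) = 103 - 1*(-75) = 103 + 75 = 178)
Y(Z) + y(-12, -75) = 178 - 80 = 98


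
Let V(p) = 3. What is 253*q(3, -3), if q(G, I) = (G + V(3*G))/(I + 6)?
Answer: 506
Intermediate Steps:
q(G, I) = (3 + G)/(6 + I) (q(G, I) = (G + 3)/(I + 6) = (3 + G)/(6 + I))
253*q(3, -3) = 253*((3 + 3)/(6 - 3)) = 253*(6/3) = 253*((⅓)*6) = 253*2 = 506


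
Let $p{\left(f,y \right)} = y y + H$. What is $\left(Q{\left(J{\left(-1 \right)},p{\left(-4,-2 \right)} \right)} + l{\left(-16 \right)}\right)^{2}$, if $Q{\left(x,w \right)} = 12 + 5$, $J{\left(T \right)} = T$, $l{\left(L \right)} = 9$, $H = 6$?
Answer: $676$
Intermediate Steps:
$p{\left(f,y \right)} = 6 + y^{2}$ ($p{\left(f,y \right)} = y y + 6 = y^{2} + 6 = 6 + y^{2}$)
$Q{\left(x,w \right)} = 17$
$\left(Q{\left(J{\left(-1 \right)},p{\left(-4,-2 \right)} \right)} + l{\left(-16 \right)}\right)^{2} = \left(17 + 9\right)^{2} = 26^{2} = 676$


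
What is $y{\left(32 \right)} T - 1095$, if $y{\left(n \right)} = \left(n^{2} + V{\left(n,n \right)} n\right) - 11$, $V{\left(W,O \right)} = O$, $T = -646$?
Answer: $-1316997$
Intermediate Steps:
$y{\left(n \right)} = -11 + 2 n^{2}$ ($y{\left(n \right)} = \left(n^{2} + n n\right) - 11 = \left(n^{2} + n^{2}\right) - 11 = 2 n^{2} - 11 = -11 + 2 n^{2}$)
$y{\left(32 \right)} T - 1095 = \left(-11 + 2 \cdot 32^{2}\right) \left(-646\right) - 1095 = \left(-11 + 2 \cdot 1024\right) \left(-646\right) - 1095 = \left(-11 + 2048\right) \left(-646\right) - 1095 = 2037 \left(-646\right) - 1095 = -1315902 - 1095 = -1316997$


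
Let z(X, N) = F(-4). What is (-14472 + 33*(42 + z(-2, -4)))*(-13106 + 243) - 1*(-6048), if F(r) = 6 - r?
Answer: 164086476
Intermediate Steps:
z(X, N) = 10 (z(X, N) = 6 - 1*(-4) = 6 + 4 = 10)
(-14472 + 33*(42 + z(-2, -4)))*(-13106 + 243) - 1*(-6048) = (-14472 + 33*(42 + 10))*(-13106 + 243) - 1*(-6048) = (-14472 + 33*52)*(-12863) + 6048 = (-14472 + 1716)*(-12863) + 6048 = -12756*(-12863) + 6048 = 164080428 + 6048 = 164086476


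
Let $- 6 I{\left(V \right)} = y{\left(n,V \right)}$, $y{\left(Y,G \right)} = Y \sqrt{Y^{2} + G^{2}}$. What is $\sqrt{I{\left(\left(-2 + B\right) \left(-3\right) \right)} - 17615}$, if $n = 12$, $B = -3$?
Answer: $\sqrt{-17615 - 6 \sqrt{41}} \approx 132.87 i$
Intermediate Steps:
$y{\left(Y,G \right)} = Y \sqrt{G^{2} + Y^{2}}$
$I{\left(V \right)} = - 2 \sqrt{144 + V^{2}}$ ($I{\left(V \right)} = - \frac{12 \sqrt{V^{2} + 12^{2}}}{6} = - \frac{12 \sqrt{V^{2} + 144}}{6} = - \frac{12 \sqrt{144 + V^{2}}}{6} = - 2 \sqrt{144 + V^{2}}$)
$\sqrt{I{\left(\left(-2 + B\right) \left(-3\right) \right)} - 17615} = \sqrt{- 2 \sqrt{144 + \left(\left(-2 - 3\right) \left(-3\right)\right)^{2}} - 17615} = \sqrt{- 2 \sqrt{144 + \left(\left(-5\right) \left(-3\right)\right)^{2}} - 17615} = \sqrt{- 2 \sqrt{144 + 15^{2}} - 17615} = \sqrt{- 2 \sqrt{144 + 225} - 17615} = \sqrt{- 2 \sqrt{369} - 17615} = \sqrt{- 2 \cdot 3 \sqrt{41} - 17615} = \sqrt{- 6 \sqrt{41} - 17615} = \sqrt{-17615 - 6 \sqrt{41}}$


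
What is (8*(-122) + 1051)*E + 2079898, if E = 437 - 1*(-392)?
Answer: 2142073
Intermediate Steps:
E = 829 (E = 437 + 392 = 829)
(8*(-122) + 1051)*E + 2079898 = (8*(-122) + 1051)*829 + 2079898 = (-976 + 1051)*829 + 2079898 = 75*829 + 2079898 = 62175 + 2079898 = 2142073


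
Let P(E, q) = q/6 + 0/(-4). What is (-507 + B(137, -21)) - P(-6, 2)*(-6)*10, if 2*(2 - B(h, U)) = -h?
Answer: -833/2 ≈ -416.50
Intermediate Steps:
B(h, U) = 2 + h/2 (B(h, U) = 2 - (-1)*h/2 = 2 + h/2)
P(E, q) = q/6 (P(E, q) = q*(1/6) + 0*(-1/4) = q/6 + 0 = q/6)
(-507 + B(137, -21)) - P(-6, 2)*(-6)*10 = (-507 + (2 + (1/2)*137)) - ((1/6)*2)*(-6)*10 = (-507 + (2 + 137/2)) - (1/3)*(-6)*10 = (-507 + 141/2) - (-2)*10 = -873/2 - 1*(-20) = -873/2 + 20 = -833/2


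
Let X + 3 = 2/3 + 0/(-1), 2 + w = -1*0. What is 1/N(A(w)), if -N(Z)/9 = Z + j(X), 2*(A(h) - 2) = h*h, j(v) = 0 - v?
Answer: -1/57 ≈ -0.017544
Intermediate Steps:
w = -2 (w = -2 - 1*0 = -2 + 0 = -2)
X = -7/3 (X = -3 + (2/3 + 0/(-1)) = -3 + (2*(⅓) + 0*(-1)) = -3 + (⅔ + 0) = -3 + ⅔ = -7/3 ≈ -2.3333)
j(v) = -v
A(h) = 2 + h²/2 (A(h) = 2 + (h*h)/2 = 2 + h²/2)
N(Z) = -21 - 9*Z (N(Z) = -9*(Z - 1*(-7/3)) = -9*(Z + 7/3) = -9*(7/3 + Z) = -21 - 9*Z)
1/N(A(w)) = 1/(-21 - 9*(2 + (½)*(-2)²)) = 1/(-21 - 9*(2 + (½)*4)) = 1/(-21 - 9*(2 + 2)) = 1/(-21 - 9*4) = 1/(-21 - 36) = 1/(-57) = -1/57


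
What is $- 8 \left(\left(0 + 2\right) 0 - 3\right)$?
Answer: $24$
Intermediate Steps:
$- 8 \left(\left(0 + 2\right) 0 - 3\right) = - 8 \left(2 \cdot 0 - 3\right) = - 8 \left(0 - 3\right) = \left(-8\right) \left(-3\right) = 24$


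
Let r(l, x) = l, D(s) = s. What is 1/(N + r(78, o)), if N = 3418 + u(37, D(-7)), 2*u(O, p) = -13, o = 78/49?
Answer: 2/6979 ≈ 0.00028657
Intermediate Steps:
o = 78/49 (o = 78*(1/49) = 78/49 ≈ 1.5918)
u(O, p) = -13/2 (u(O, p) = (1/2)*(-13) = -13/2)
N = 6823/2 (N = 3418 - 13/2 = 6823/2 ≈ 3411.5)
1/(N + r(78, o)) = 1/(6823/2 + 78) = 1/(6979/2) = 2/6979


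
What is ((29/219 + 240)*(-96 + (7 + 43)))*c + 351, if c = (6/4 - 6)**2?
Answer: -32606523/146 ≈ -2.2333e+5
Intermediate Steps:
c = 81/4 (c = (6*(1/4) - 6)**2 = (3/2 - 6)**2 = (-9/2)**2 = 81/4 ≈ 20.250)
((29/219 + 240)*(-96 + (7 + 43)))*c + 351 = ((29/219 + 240)*(-96 + (7 + 43)))*(81/4) + 351 = ((29*(1/219) + 240)*(-96 + 50))*(81/4) + 351 = ((29/219 + 240)*(-46))*(81/4) + 351 = ((52589/219)*(-46))*(81/4) + 351 = -2419094/219*81/4 + 351 = -32657769/146 + 351 = -32606523/146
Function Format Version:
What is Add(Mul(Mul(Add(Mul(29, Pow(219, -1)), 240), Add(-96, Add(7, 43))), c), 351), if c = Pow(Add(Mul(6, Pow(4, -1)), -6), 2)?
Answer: Rational(-32606523, 146) ≈ -2.2333e+5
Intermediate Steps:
c = Rational(81, 4) (c = Pow(Add(Mul(6, Rational(1, 4)), -6), 2) = Pow(Add(Rational(3, 2), -6), 2) = Pow(Rational(-9, 2), 2) = Rational(81, 4) ≈ 20.250)
Add(Mul(Mul(Add(Mul(29, Pow(219, -1)), 240), Add(-96, Add(7, 43))), c), 351) = Add(Mul(Mul(Add(Mul(29, Pow(219, -1)), 240), Add(-96, Add(7, 43))), Rational(81, 4)), 351) = Add(Mul(Mul(Add(Mul(29, Rational(1, 219)), 240), Add(-96, 50)), Rational(81, 4)), 351) = Add(Mul(Mul(Add(Rational(29, 219), 240), -46), Rational(81, 4)), 351) = Add(Mul(Mul(Rational(52589, 219), -46), Rational(81, 4)), 351) = Add(Mul(Rational(-2419094, 219), Rational(81, 4)), 351) = Add(Rational(-32657769, 146), 351) = Rational(-32606523, 146)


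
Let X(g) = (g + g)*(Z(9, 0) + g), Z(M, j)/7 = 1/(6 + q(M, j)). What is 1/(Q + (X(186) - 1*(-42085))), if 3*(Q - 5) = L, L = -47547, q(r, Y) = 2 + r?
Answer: 17/1624965 ≈ 1.0462e-5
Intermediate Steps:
Z(M, j) = 7/(8 + M) (Z(M, j) = 7/(6 + (2 + M)) = 7/(8 + M))
X(g) = 2*g*(7/17 + g) (X(g) = (g + g)*(7/(8 + 9) + g) = (2*g)*(7/17 + g) = 2*g*(7/17 + g))
Q = -15844 (Q = 5 + (1/3)*(-47547) = 5 - 15849 = -15844)
1/(Q + (X(186) - 1*(-42085))) = 1/(-15844 + ((2/17)*186*(7 + 17*186) - 1*(-42085))) = 1/(-15844 + ((2/17)*186*(7 + 3162) + 42085)) = 1/(-15844 + ((2/17)*186*3169 + 42085)) = 1/(-15844 + (1178868/17 + 42085)) = 1/(-15844 + 1894313/17) = 1/(1624965/17) = 17/1624965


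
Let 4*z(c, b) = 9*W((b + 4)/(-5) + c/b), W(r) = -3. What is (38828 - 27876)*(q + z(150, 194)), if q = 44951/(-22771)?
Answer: -2175672298/22771 ≈ -95546.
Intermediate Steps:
z(c, b) = -27/4 (z(c, b) = (9*(-3))/4 = (¼)*(-27) = -27/4)
q = -44951/22771 (q = 44951*(-1/22771) = -44951/22771 ≈ -1.9740)
(38828 - 27876)*(q + z(150, 194)) = (38828 - 27876)*(-44951/22771 - 27/4) = 10952*(-794621/91084) = -2175672298/22771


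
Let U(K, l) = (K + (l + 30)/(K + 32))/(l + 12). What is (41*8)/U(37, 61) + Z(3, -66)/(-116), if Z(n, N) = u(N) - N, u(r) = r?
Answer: 413034/661 ≈ 624.86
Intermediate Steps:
U(K, l) = (K + (30 + l)/(32 + K))/(12 + l)
Z(n, N) = 0 (Z(n, N) = N - N = 0)
(41*8)/U(37, 61) + Z(3, -66)/(-116) = (41*8)/(((30 + 61 + 37² + 32*37)/(384 + 12*37 + 32*61 + 37*61))) + 0/(-116) = 328/(((30 + 61 + 1369 + 1184)/(384 + 444 + 1952 + 2257))) + 0*(-1/116) = 328/((2644/5037)) + 0 = 328/(((1/5037)*2644)) + 0 = 328/(2644/5037) + 0 = 328*(5037/2644) + 0 = 413034/661 + 0 = 413034/661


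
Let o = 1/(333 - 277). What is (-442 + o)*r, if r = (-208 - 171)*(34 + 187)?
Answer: 2073119009/56 ≈ 3.7020e+7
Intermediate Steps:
r = -83759 (r = -379*221 = -83759)
o = 1/56 ≈ 0.017857
(-442 + o)*r = (-442 + 1/56)*(-83759) = -24751/56*(-83759) = 2073119009/56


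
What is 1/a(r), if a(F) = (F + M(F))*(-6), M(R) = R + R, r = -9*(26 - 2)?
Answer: 1/3888 ≈ 0.00025720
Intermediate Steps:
r = -216 (r = -9*24 = -216)
M(R) = 2*R
a(F) = -18*F (a(F) = (F + 2*F)*(-6) = (3*F)*(-6) = -18*F)
1/a(r) = 1/(-18*(-216)) = 1/3888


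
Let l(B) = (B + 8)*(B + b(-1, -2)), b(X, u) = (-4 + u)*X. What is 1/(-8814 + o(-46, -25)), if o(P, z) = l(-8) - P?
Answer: -1/8768 ≈ -0.00011405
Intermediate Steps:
b(X, u) = X*(-4 + u)
l(B) = (6 + B)*(8 + B) (l(B) = (B + 8)*(B - (-4 - 2)) = (8 + B)*(B - 1*(-6)) = (8 + B)*(B + 6) = (8 + B)*(6 + B) = (6 + B)*(8 + B))
o(P, z) = -P (o(P, z) = (48 + (-8)² + 14*(-8)) - P = (48 + 64 - 112) - P = 0 - P = -P)
1/(-8814 + o(-46, -25)) = 1/(-8814 - 1*(-46)) = 1/(-8814 + 46) = 1/(-8768) = -1/8768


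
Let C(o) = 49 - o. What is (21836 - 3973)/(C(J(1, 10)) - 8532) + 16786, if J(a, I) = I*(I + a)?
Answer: 144224235/8593 ≈ 16784.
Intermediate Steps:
(21836 - 3973)/(C(J(1, 10)) - 8532) + 16786 = (21836 - 3973)/((49 - 10*(10 + 1)) - 8532) + 16786 = 17863/((49 - 10*11) - 8532) + 16786 = 17863/((49 - 1*110) - 8532) + 16786 = 17863/((49 - 110) - 8532) + 16786 = 17863/(-61 - 8532) + 16786 = 17863/(-8593) + 16786 = 17863*(-1/8593) + 16786 = -17863/8593 + 16786 = 144224235/8593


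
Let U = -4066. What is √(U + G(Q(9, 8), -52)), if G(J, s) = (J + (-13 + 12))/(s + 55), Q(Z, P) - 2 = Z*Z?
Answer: 2*I*√9087/3 ≈ 63.551*I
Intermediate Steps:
Q(Z, P) = 2 + Z² (Q(Z, P) = 2 + Z*Z = 2 + Z²)
G(J, s) = (-1 + J)/(55 + s) (G(J, s) = (J - 1)/(55 + s) = (-1 + J)/(55 + s))
√(U + G(Q(9, 8), -52)) = √(-4066 + (-1 + (2 + 9²))/(55 - 52)) = √(-4066 + (-1 + (2 + 81))/3) = √(-4066 + (-1 + 83)/3) = √(-4066 + (⅓)*82) = √(-4066 + 82/3) = √(-12116/3) = 2*I*√9087/3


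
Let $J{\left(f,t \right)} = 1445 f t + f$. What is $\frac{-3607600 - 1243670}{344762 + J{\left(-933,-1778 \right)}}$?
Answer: $- \frac{4851270}{2397416759} \approx -0.0020235$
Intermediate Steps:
$J{\left(f,t \right)} = f + 1445 f t$ ($J{\left(f,t \right)} = 1445 f t + f = f + 1445 f t$)
$\frac{-3607600 - 1243670}{344762 + J{\left(-933,-1778 \right)}} = \frac{-3607600 - 1243670}{344762 - 933 \left(1 + 1445 \left(-1778\right)\right)} = - \frac{4851270}{344762 - 933 \left(1 - 2569210\right)} = - \frac{4851270}{344762 - -2397071997} = - \frac{4851270}{344762 + 2397071997} = - \frac{4851270}{2397416759}$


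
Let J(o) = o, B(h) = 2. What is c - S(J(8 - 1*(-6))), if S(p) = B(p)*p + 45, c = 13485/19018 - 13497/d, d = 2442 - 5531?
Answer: -3990160835/58746602 ≈ -67.922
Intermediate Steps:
d = -3089
c = 298341111/58746602 (c = 13485/19018 - 13497/(-3089) = 13485*(1/19018) - 13497*(-1/3089) = 13485/19018 + 13497/3089 = 298341111/58746602 ≈ 5.0784)
S(p) = 45 + 2*p (S(p) = 2*p + 45 = 45 + 2*p)
c - S(J(8 - 1*(-6))) = 298341111/58746602 - (45 + 2*(8 - 1*(-6))) = 298341111/58746602 - (45 + 2*(8 + 6)) = 298341111/58746602 - (45 + 2*14) = 298341111/58746602 - (45 + 28) = 298341111/58746602 - 1*73 = 298341111/58746602 - 73 = -3990160835/58746602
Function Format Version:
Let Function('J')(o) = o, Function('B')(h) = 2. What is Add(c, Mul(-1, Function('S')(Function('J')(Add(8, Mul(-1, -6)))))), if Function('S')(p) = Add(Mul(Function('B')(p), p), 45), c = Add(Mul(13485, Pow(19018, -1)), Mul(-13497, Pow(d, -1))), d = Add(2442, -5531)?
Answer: Rational(-3990160835, 58746602) ≈ -67.922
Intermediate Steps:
d = -3089
c = Rational(298341111, 58746602) (c = Add(Mul(13485, Pow(19018, -1)), Mul(-13497, Pow(-3089, -1))) = Add(Mul(13485, Rational(1, 19018)), Mul(-13497, Rational(-1, 3089))) = Add(Rational(13485, 19018), Rational(13497, 3089)) = Rational(298341111, 58746602) ≈ 5.0784)
Function('S')(p) = Add(45, Mul(2, p)) (Function('S')(p) = Add(Mul(2, p), 45) = Add(45, Mul(2, p)))
Add(c, Mul(-1, Function('S')(Function('J')(Add(8, Mul(-1, -6)))))) = Add(Rational(298341111, 58746602), Mul(-1, Add(45, Mul(2, Add(8, Mul(-1, -6)))))) = Add(Rational(298341111, 58746602), Mul(-1, Add(45, Mul(2, Add(8, 6))))) = Add(Rational(298341111, 58746602), Mul(-1, Add(45, Mul(2, 14)))) = Add(Rational(298341111, 58746602), Mul(-1, Add(45, 28))) = Add(Rational(298341111, 58746602), Mul(-1, 73)) = Add(Rational(298341111, 58746602), -73) = Rational(-3990160835, 58746602)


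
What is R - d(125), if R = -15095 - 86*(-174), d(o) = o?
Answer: -256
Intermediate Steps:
R = -131 (R = -15095 - 1*(-14964) = -15095 + 14964 = -131)
R - d(125) = -131 - 1*125 = -131 - 125 = -256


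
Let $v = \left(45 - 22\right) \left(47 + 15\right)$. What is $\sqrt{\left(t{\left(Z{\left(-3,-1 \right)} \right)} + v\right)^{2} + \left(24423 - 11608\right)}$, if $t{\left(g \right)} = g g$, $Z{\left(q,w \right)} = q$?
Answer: $2 \sqrt{518010} \approx 1439.5$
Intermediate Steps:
$t{\left(g \right)} = g^{2}$
$v = 1426$ ($v = 23 \cdot 62 = 1426$)
$\sqrt{\left(t{\left(Z{\left(-3,-1 \right)} \right)} + v\right)^{2} + \left(24423 - 11608\right)} = \sqrt{\left(\left(-3\right)^{2} + 1426\right)^{2} + \left(24423 - 11608\right)} = \sqrt{\left(9 + 1426\right)^{2} + \left(24423 - 11608\right)} = \sqrt{1435^{2} + 12815} = \sqrt{2059225 + 12815} = \sqrt{2072040} = 2 \sqrt{518010}$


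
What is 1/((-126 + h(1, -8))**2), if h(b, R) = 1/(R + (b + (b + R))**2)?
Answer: 784/12439729 ≈ 6.3024e-5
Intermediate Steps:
h(b, R) = 1/(R + (R + 2*b)**2) (h(b, R) = 1/(R + (b + (R + b))**2) = 1/(R + (R + 2*b)**2))
1/((-126 + h(1, -8))**2) = 1/((-126 + 1/(-8 + (-8 + 2*1)**2))**2) = 1/((-126 + 1/(-8 + (-8 + 2)**2))**2) = 1/((-126 + 1/(-8 + (-6)**2))**2) = 1/((-126 + 1/(-8 + 36))**2) = 1/((-126 + 1/28)**2) = 1/((-3527/28)**2) = 1/(12439729/784) = 784/12439729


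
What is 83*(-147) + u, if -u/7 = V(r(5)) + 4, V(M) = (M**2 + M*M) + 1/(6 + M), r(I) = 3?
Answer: -111202/9 ≈ -12356.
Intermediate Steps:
V(M) = 1/(6 + M) + 2*M**2 (V(M) = (M**2 + M**2) + 1/(6 + M) = 2*M**2 + 1/(6 + M) = 1/(6 + M) + 2*M**2)
u = -1393/9 (u = -7*((1 + 2*3**3 + 12*3**2)/(6 + 3) + 4) = -7*((1 + 2*27 + 12*9)/9 + 4) = -7*((1 + 54 + 108)/9 + 4) = -7*((1/9)*163 + 4) = -7*(163/9 + 4) = -7*199/9 = -1393/9 ≈ -154.78)
83*(-147) + u = 83*(-147) - 1393/9 = -12201 - 1393/9 = -111202/9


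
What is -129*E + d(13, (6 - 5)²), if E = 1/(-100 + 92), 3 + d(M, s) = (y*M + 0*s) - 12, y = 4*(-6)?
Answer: -2487/8 ≈ -310.88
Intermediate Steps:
y = -24
d(M, s) = -15 - 24*M (d(M, s) = -3 + ((-24*M + 0*s) - 12) = -3 + ((-24*M + 0) - 12) = -3 + (-24*M - 12) = -3 + (-12 - 24*M) = -15 - 24*M)
E = -⅛ (E = 1/(-8) = -⅛ ≈ -0.12500)
-129*E + d(13, (6 - 5)²) = -129*(-⅛) + (-15 - 24*13) = 129/8 + (-15 - 312) = 129/8 - 327 = -2487/8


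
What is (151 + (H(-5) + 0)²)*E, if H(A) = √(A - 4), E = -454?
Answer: -64468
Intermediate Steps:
H(A) = √(-4 + A)
(151 + (H(-5) + 0)²)*E = (151 + (√(-4 - 5) + 0)²)*(-454) = (151 + (√(-9) + 0)²)*(-454) = (151 + (3*I + 0)²)*(-454) = (151 + (3*I)²)*(-454) = (151 - 9)*(-454) = 142*(-454) = -64468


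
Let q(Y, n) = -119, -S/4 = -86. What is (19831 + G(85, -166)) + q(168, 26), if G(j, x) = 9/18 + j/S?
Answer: 6781185/344 ≈ 19713.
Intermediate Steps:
S = 344 (S = -4*(-86) = 344)
G(j, x) = ½ + j/344 (G(j, x) = 9/18 + j/344 = 9*(1/18) + j*(1/344) = ½ + j/344)
(19831 + G(85, -166)) + q(168, 26) = (19831 + (½ + (1/344)*85)) - 119 = (19831 + (½ + 85/344)) - 119 = (19831 + 257/344) - 119 = 6822121/344 - 119 = 6781185/344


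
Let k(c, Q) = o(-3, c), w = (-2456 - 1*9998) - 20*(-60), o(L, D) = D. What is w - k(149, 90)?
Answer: -11403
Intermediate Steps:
w = -11254 (w = (-2456 - 9998) - 1*(-1200) = -12454 + 1200 = -11254)
k(c, Q) = c
w - k(149, 90) = -11254 - 1*149 = -11254 - 149 = -11403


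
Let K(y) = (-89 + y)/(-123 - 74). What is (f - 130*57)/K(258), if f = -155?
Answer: 1490305/169 ≈ 8818.4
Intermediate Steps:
K(y) = 89/197 - y/197 (K(y) = (-89 + y)/(-197) = (-89 + y)*(-1/197) = 89/197 - y/197)
(f - 130*57)/K(258) = (-155 - 130*57)/(89/197 - 1/197*258) = (-155 - 7410)/(89/197 - 258/197) = -7565/(-169/197) = -7565*(-197/169) = 1490305/169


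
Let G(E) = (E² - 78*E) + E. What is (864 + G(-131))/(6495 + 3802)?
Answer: 4016/1471 ≈ 2.7301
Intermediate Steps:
G(E) = E² - 77*E
(864 + G(-131))/(6495 + 3802) = (864 - 131*(-77 - 131))/(6495 + 3802) = (864 - 131*(-208))/10297 = (864 + 27248)*(1/10297) = 28112*(1/10297) = 4016/1471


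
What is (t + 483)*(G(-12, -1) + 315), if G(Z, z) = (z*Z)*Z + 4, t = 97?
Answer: 101500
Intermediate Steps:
G(Z, z) = 4 + z*Z² (G(Z, z) = (Z*z)*Z + 4 = z*Z² + 4 = 4 + z*Z²)
(t + 483)*(G(-12, -1) + 315) = (97 + 483)*((4 - 1*(-12)²) + 315) = 580*((4 - 1*144) + 315) = 580*((4 - 144) + 315) = 580*(-140 + 315) = 580*175 = 101500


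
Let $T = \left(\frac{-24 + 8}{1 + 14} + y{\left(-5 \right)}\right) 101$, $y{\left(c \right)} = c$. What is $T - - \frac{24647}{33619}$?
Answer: $- \frac{308622524}{504285} \approx -612.0$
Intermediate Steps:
$T = - \frac{9191}{15}$ ($T = \left(\frac{-24 + 8}{1 + 14} - 5\right) 101 = \left(- \frac{16}{15} - 5\right) 101 = \left(- \frac{91}{15}\right) 101 = - \frac{9191}{15} \approx -612.73$)
$T - - \frac{24647}{33619} = - \frac{9191}{15} - - \frac{24647}{33619} = - \frac{9191}{15} + \frac{24647}{33619} = - \frac{308622524}{504285}$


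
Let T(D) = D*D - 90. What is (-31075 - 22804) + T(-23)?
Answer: -53440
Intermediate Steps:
T(D) = -90 + D² (T(D) = D² - 90 = -90 + D²)
(-31075 - 22804) + T(-23) = (-31075 - 22804) + (-90 + (-23)²) = -53879 + (-90 + 529) = -53879 + 439 = -53440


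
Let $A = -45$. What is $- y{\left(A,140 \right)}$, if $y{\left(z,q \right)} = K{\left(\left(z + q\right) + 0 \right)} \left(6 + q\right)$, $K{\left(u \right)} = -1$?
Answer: $146$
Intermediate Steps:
$y{\left(z,q \right)} = -6 - q$ ($y{\left(z,q \right)} = - (6 + q) = -6 - q$)
$- y{\left(A,140 \right)} = - (-6 - 140) = \left(-1\right) \left(-146\right) = 146$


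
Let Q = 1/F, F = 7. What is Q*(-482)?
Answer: -482/7 ≈ -68.857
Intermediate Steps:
Q = ⅐ (Q = 1/7 = ⅐ ≈ 0.14286)
Q*(-482) = (⅐)*(-482) = -482/7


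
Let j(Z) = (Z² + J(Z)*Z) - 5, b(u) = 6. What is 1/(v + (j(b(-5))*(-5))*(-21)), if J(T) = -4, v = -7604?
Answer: -1/6869 ≈ -0.00014558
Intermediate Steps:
j(Z) = -5 + Z² - 4*Z (j(Z) = (Z² - 4*Z) - 5 = -5 + Z² - 4*Z)
1/(v + (j(b(-5))*(-5))*(-21)) = 1/(-7604 + ((-5 + 6² - 4*6)*(-5))*(-21)) = 1/(-7604 + ((-5 + 36 - 24)*(-5))*(-21)) = 1/(-7604 + (7*(-5))*(-21)) = 1/(-7604 - 35*(-21)) = 1/(-7604 + 735) = 1/(-6869) = -1/6869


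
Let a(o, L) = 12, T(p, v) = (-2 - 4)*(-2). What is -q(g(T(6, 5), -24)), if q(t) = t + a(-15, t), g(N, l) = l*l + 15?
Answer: -603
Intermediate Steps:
T(p, v) = 12 (T(p, v) = -6*(-2) = 12)
g(N, l) = 15 + l**2 (g(N, l) = l**2 + 15 = 15 + l**2)
q(t) = 12 + t (q(t) = t + 12 = 12 + t)
-q(g(T(6, 5), -24)) = -(12 + (15 + (-24)**2)) = -(12 + (15 + 576)) = -(12 + 591) = -1*603 = -603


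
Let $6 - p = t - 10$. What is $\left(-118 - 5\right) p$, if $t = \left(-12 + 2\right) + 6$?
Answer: $-2460$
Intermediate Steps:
$t = -4$ ($t = -10 + 6 = -4$)
$p = 20$ ($p = 6 - \left(-4 - 10\right) = 6 - -14 = 6 + 14 = 20$)
$\left(-118 - 5\right) p = \left(-118 - 5\right) 20 = \left(-123\right) 20 = -2460$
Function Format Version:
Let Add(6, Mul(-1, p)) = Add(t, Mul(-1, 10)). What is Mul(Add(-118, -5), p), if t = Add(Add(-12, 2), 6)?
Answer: -2460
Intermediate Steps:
t = -4 (t = Add(-10, 6) = -4)
p = 20 (p = Add(6, Mul(-1, Add(-4, Mul(-1, 10)))) = Add(6, Mul(-1, Add(-4, -10))) = Add(6, Mul(-1, -14)) = Add(6, 14) = 20)
Mul(Add(-118, -5), p) = Mul(Add(-118, -5), 20) = Mul(-123, 20) = -2460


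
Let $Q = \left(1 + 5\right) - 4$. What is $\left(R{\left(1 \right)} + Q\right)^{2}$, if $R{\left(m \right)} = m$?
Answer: $9$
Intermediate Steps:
$Q = 2$ ($Q = 6 - 4 = 2$)
$\left(R{\left(1 \right)} + Q\right)^{2} = \left(1 + 2\right)^{2} = 3^{2} = 9$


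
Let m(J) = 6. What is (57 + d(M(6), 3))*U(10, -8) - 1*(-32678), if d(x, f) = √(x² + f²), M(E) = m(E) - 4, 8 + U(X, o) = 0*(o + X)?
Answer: 32222 - 8*√13 ≈ 32193.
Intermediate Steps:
U(X, o) = -8 (U(X, o) = -8 + 0*(o + X) = -8 + 0*(X + o) = -8 + 0 = -8)
M(E) = 2 (M(E) = 6 - 4 = 2)
d(x, f) = √(f² + x²)
(57 + d(M(6), 3))*U(10, -8) - 1*(-32678) = (57 + √(3² + 2²))*(-8) - 1*(-32678) = (57 + √(9 + 4))*(-8) + 32678 = (57 + √13)*(-8) + 32678 = (-456 - 8*√13) + 32678 = 32222 - 8*√13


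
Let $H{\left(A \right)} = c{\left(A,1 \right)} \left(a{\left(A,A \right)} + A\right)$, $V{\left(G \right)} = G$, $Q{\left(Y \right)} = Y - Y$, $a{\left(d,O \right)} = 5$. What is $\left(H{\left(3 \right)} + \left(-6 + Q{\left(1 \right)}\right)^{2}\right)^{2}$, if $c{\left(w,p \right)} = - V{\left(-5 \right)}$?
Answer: $5776$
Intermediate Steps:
$Q{\left(Y \right)} = 0$
$c{\left(w,p \right)} = 5$ ($c{\left(w,p \right)} = \left(-1\right) \left(-5\right) = 5$)
$H{\left(A \right)} = 25 + 5 A$ ($H{\left(A \right)} = 5 \left(5 + A\right) = 25 + 5 A$)
$\left(H{\left(3 \right)} + \left(-6 + Q{\left(1 \right)}\right)^{2}\right)^{2} = \left(\left(25 + 5 \cdot 3\right) + \left(-6 + 0\right)^{2}\right)^{2} = \left(\left(25 + 15\right) + \left(-6\right)^{2}\right)^{2} = \left(40 + 36\right)^{2} = 76^{2} = 5776$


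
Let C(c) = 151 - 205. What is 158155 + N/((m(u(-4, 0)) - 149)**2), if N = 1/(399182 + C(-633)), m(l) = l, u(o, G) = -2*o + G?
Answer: 1254970010228041/7935063768 ≈ 1.5816e+5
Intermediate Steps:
C(c) = -54
u(o, G) = G - 2*o
N = 1/399128 (N = 1/(399182 - 54) = 1/399128 ≈ 2.5055e-6)
158155 + N/((m(u(-4, 0)) - 149)**2) = 158155 + 1/(399128*(((0 - 2*(-4)) - 149)**2)) = 158155 + 1/(399128*(((0 + 8) - 149)**2)) = 158155 + 1/(399128*((8 - 149)**2)) = 158155 + 1/(399128*((-141)**2)) = 158155 + (1/399128)/19881 = 158155 + (1/399128)*(1/19881) = 158155 + 1/7935063768 = 1254970010228041/7935063768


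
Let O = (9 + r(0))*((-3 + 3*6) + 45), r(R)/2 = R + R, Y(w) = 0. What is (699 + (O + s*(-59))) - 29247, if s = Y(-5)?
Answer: -28008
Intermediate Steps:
s = 0
r(R) = 4*R (r(R) = 2*(R + R) = 2*(2*R) = 4*R)
O = 540 (O = (9 + 4*0)*((-3 + 3*6) + 45) = (9 + 0)*((-3 + 18) + 45) = 9*(15 + 45) = 9*60 = 540)
(699 + (O + s*(-59))) - 29247 = (699 + (540 + 0*(-59))) - 29247 = (699 + (540 + 0)) - 29247 = (699 + 540) - 29247 = 1239 - 29247 = -28008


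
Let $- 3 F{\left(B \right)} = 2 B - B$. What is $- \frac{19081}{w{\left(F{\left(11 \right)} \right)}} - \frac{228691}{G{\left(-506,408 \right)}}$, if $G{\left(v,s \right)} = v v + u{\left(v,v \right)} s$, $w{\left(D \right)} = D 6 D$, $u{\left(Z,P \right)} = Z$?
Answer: $- \frac{131541323}{545468} \approx -241.15$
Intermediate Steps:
$F{\left(B \right)} = - \frac{B}{3}$ ($F{\left(B \right)} = - \frac{2 B - B}{3} = - \frac{B}{3}$)
$w{\left(D \right)} = 6 D^{2}$ ($w{\left(D \right)} = 6 D D = 6 D^{2}$)
$G{\left(v,s \right)} = v^{2} + s v$ ($G{\left(v,s \right)} = v v + v s = v^{2} + s v$)
$- \frac{19081}{w{\left(F{\left(11 \right)} \right)}} - \frac{228691}{G{\left(-506,408 \right)}} = - \frac{19081}{6 \left(\left(- \frac{1}{3}\right) 11\right)^{2}} - \frac{228691}{\left(-506\right) \left(408 - 506\right)} = - \frac{19081}{6 \left(- \frac{11}{3}\right)^{2}} - \frac{228691}{\left(-506\right) \left(-98\right)} = - \frac{19081}{6 \cdot \frac{121}{9}} - \frac{228691}{49588} = - \frac{19081}{\frac{242}{3}} - \frac{228691}{49588} = \left(-19081\right) \frac{3}{242} - \frac{228691}{49588} = - \frac{57243}{242} - \frac{228691}{49588} = - \frac{131541323}{545468}$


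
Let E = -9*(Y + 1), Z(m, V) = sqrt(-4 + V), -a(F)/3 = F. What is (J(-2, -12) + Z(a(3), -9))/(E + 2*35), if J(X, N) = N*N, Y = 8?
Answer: -144/11 - I*sqrt(13)/11 ≈ -13.091 - 0.32778*I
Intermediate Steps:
a(F) = -3*F
E = -81 (E = -9*(8 + 1) = -9*9 = -81)
J(X, N) = N**2
(J(-2, -12) + Z(a(3), -9))/(E + 2*35) = ((-12)**2 + sqrt(-4 - 9))/(-81 + 2*35) = (144 + sqrt(-13))/(-81 + 70) = (144 + I*sqrt(13))/(-11) = (144 + I*sqrt(13))*(-1/11) = -144/11 - I*sqrt(13)/11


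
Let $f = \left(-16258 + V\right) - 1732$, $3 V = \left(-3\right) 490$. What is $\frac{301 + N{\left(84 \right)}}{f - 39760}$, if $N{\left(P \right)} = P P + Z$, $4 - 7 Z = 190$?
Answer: $- \frac{51313}{407680} \approx -0.12587$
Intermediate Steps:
$Z = - \frac{186}{7}$ ($Z = \frac{4}{7} - \frac{190}{7} = - \frac{186}{7} \approx -26.571$)
$V = -490$ ($V = \frac{\left(-3\right) 490}{3} = \frac{1}{3} \left(-1470\right) = -490$)
$f = -18480$ ($f = \left(-16258 - 490\right) - 1732 = -16748 - 1732 = -18480$)
$N{\left(P \right)} = - \frac{186}{7} + P^{2}$ ($N{\left(P \right)} = P P - \frac{186}{7} = P^{2} - \frac{186}{7} = - \frac{186}{7} + P^{2}$)
$\frac{301 + N{\left(84 \right)}}{f - 39760} = \frac{301 - \left(\frac{186}{7} - 84^{2}\right)}{-18480 - 39760} = \frac{301 + \left(- \frac{186}{7} + 7056\right)}{-58240} = \left(301 + \frac{49206}{7}\right) \left(- \frac{1}{58240}\right) = \frac{51313}{7} \left(- \frac{1}{58240}\right) = - \frac{51313}{407680}$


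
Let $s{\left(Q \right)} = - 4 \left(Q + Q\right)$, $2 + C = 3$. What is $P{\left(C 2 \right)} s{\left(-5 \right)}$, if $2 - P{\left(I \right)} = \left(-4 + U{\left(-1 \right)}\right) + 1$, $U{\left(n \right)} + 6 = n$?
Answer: $480$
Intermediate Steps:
$C = 1$ ($C = -2 + 3 = 1$)
$U{\left(n \right)} = -6 + n$
$P{\left(I \right)} = 12$ ($P{\left(I \right)} = 2 - \left(\left(-4 - 7\right) + 1\right) = 2 - \left(-11 + 1\right) = 2 - -10 = 2 + 10 = 12$)
$s{\left(Q \right)} = - 8 Q$ ($s{\left(Q \right)} = - 4 \cdot 2 Q = - 8 Q$)
$P{\left(C 2 \right)} s{\left(-5 \right)} = 12 \left(\left(-8\right) \left(-5\right)\right) = 12 \cdot 40 = 480$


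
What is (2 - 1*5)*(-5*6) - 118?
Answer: -28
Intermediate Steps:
(2 - 1*5)*(-5*6) - 118 = (2 - 5)*(-30) - 118 = -3*(-30) - 118 = 90 - 118 = -28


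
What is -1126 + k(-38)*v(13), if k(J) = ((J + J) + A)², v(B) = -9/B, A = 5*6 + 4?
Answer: -30514/13 ≈ -2347.2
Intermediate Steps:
A = 34 (A = 30 + 4 = 34)
k(J) = (34 + 2*J)² (k(J) = ((J + J) + 34)² = (2*J + 34)² = (34 + 2*J)²)
-1126 + k(-38)*v(13) = -1126 + (4*(17 - 38)²)*(-9/13) = -1126 + (4*(-21)²)*(-9*1/13) = -1126 + (4*441)*(-9/13) = -1126 + 1764*(-9/13) = -1126 - 15876/13 = -30514/13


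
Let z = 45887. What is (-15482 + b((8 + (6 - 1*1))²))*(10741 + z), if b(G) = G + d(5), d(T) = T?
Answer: -866861424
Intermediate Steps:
b(G) = 5 + G (b(G) = G + 5 = 5 + G)
(-15482 + b((8 + (6 - 1*1))²))*(10741 + z) = (-15482 + (5 + (8 + (6 - 1*1))²))*(10741 + 45887) = (-15482 + (5 + (8 + (6 - 1))²))*56628 = (-15482 + (5 + (8 + 5)²))*56628 = (-15482 + (5 + 13²))*56628 = (-15482 + (5 + 169))*56628 = (-15482 + 174)*56628 = -15308*56628 = -866861424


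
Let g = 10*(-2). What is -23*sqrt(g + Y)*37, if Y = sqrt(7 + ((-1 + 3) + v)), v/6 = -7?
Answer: -851*sqrt(-20 + I*sqrt(33)) ≈ -541.12 - 3844.1*I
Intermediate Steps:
v = -42 (v = 6*(-7) = -42)
Y = I*sqrt(33) (Y = sqrt(7 + ((-1 + 3) - 42)) = sqrt(7 + (2 - 42)) = sqrt(7 - 40) = sqrt(-33) = I*sqrt(33) ≈ 5.7446*I)
g = -20
-23*sqrt(g + Y)*37 = -23*sqrt(-20 + I*sqrt(33))*37 = -851*sqrt(-20 + I*sqrt(33))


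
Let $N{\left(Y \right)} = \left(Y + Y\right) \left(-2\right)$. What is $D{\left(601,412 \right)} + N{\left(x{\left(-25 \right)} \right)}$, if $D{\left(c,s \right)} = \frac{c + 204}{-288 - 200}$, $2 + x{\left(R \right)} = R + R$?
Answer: $\frac{100699}{488} \approx 206.35$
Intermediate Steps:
$x{\left(R \right)} = -2 + 2 R$ ($x{\left(R \right)} = -2 + \left(R + R\right) = -2 + 2 R$)
$N{\left(Y \right)} = - 4 Y$ ($N{\left(Y \right)} = 2 Y \left(-2\right) = - 4 Y$)
$D{\left(c,s \right)} = - \frac{51}{122} - \frac{c}{488}$ ($D{\left(c,s \right)} = \frac{204 + c}{-488} = \left(204 + c\right) \left(- \frac{1}{488}\right) = - \frac{51}{122} - \frac{c}{488}$)
$D{\left(601,412 \right)} + N{\left(x{\left(-25 \right)} \right)} = \left(- \frac{51}{122} - \frac{601}{488}\right) - 4 \left(-2 + 2 \left(-25\right)\right) = \left(- \frac{51}{122} - \frac{601}{488}\right) - 4 \left(-2 - 50\right) = - \frac{805}{488} - -208 = - \frac{805}{488} + 208 = \frac{100699}{488}$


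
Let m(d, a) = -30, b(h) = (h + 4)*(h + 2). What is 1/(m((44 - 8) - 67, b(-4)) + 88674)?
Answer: 1/88644 ≈ 1.1281e-5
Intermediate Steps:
b(h) = (2 + h)*(4 + h) (b(h) = (4 + h)*(2 + h) = (2 + h)*(4 + h))
1/(m((44 - 8) - 67, b(-4)) + 88674) = 1/(-30 + 88674) = 1/88644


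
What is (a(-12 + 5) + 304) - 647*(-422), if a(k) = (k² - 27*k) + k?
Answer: 273569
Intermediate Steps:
a(k) = k² - 26*k
(a(-12 + 5) + 304) - 647*(-422) = ((-12 + 5)*(-26 + (-12 + 5)) + 304) - 647*(-422) = (-7*(-26 - 7) + 304) + 273034 = (-7*(-33) + 304) + 273034 = (231 + 304) + 273034 = 535 + 273034 = 273569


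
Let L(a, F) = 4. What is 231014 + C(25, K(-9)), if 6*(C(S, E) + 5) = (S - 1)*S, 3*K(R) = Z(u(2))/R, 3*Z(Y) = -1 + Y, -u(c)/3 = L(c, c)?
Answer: 231109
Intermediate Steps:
u(c) = -12 (u(c) = -3*4 = -12)
Z(Y) = -⅓ + Y/3 (Z(Y) = (-1 + Y)/3 = -⅓ + Y/3)
K(R) = -13/(9*R) (K(R) = ((-⅓ + (⅓)*(-12))/R)/3 = ((-⅓ - 4)/R)/3 = (-13/(3*R))/3 = -13/(9*R))
C(S, E) = -5 + S*(-1 + S)/6 (C(S, E) = -5 + ((S - 1)*S)/6 = -5 + ((-1 + S)*S)/6 = -5 + (S*(-1 + S))/6 = -5 + S*(-1 + S)/6)
231014 + C(25, K(-9)) = 231014 + (-5 - ⅙*25 + (⅙)*25²) = 231014 + (-5 - 25/6 + (⅙)*625) = 231014 + (-5 - 25/6 + 625/6) = 231014 + 95 = 231109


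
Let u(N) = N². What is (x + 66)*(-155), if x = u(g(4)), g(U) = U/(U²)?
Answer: -163835/16 ≈ -10240.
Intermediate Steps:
g(U) = 1/U (g(U) = U/U² = 1/U)
x = 1/16 (x = (1/4)² = (¼)² = 1/16 ≈ 0.062500)
(x + 66)*(-155) = (1/16 + 66)*(-155) = (1057/16)*(-155) = -163835/16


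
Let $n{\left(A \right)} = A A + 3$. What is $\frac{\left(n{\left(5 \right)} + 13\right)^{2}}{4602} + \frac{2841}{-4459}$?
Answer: $- \frac{429131}{1578486} \approx -0.27186$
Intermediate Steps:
$n{\left(A \right)} = 3 + A^{2}$ ($n{\left(A \right)} = A^{2} + 3 = 3 + A^{2}$)
$\frac{\left(n{\left(5 \right)} + 13\right)^{2}}{4602} + \frac{2841}{-4459} = \frac{\left(\left(3 + 5^{2}\right) + 13\right)^{2}}{4602} + \frac{2841}{-4459} = \left(\left(3 + 25\right) + 13\right)^{2} \cdot \frac{1}{4602} + 2841 \left(- \frac{1}{4459}\right) = \left(28 + 13\right)^{2} \cdot \frac{1}{4602} - \frac{2841}{4459} = 41^{2} \cdot \frac{1}{4602} - \frac{2841}{4459} = 1681 \cdot \frac{1}{4602} - \frac{2841}{4459} = \frac{1681}{4602} - \frac{2841}{4459} = - \frac{429131}{1578486}$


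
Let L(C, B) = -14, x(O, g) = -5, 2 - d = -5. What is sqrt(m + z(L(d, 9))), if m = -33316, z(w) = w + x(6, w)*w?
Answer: 2*I*sqrt(8315) ≈ 182.37*I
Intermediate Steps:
d = 7 (d = 2 - 1*(-5) = 2 + 5 = 7)
z(w) = -4*w (z(w) = w - 5*w = -4*w)
sqrt(m + z(L(d, 9))) = sqrt(-33316 - 4*(-14)) = sqrt(-33316 + 56) = sqrt(-33260) = 2*I*sqrt(8315)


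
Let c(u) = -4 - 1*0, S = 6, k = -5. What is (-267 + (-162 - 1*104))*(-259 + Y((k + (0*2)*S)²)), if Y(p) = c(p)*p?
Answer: 191347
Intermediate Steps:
c(u) = -4 (c(u) = -4 + 0 = -4)
Y(p) = -4*p
(-267 + (-162 - 1*104))*(-259 + Y((k + (0*2)*S)²)) = (-267 + (-162 - 1*104))*(-259 - 4*(-5 + (0*2)*6)²) = (-267 + (-162 - 104))*(-259 - 4*(-5 + 0*6)²) = (-267 - 266)*(-259 - 4*(-5 + 0)²) = -533*(-259 - 4*(-5)²) = -533*(-259 - 4*25) = -533*(-259 - 100) = -533*(-359) = 191347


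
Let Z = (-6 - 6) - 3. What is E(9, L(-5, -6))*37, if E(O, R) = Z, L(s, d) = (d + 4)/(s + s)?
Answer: -555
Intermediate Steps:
L(s, d) = (4 + d)/(2*s) (L(s, d) = (4 + d)/((2*s)) = (4 + d)*(1/(2*s)) = (4 + d)/(2*s))
Z = -15 (Z = -12 - 3 = -15)
E(O, R) = -15
E(9, L(-5, -6))*37 = -15*37 = -555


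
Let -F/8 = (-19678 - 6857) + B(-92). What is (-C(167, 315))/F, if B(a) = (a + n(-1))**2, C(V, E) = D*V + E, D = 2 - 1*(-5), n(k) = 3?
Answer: -371/37228 ≈ -0.0099656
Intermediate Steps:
D = 7 (D = 2 + 5 = 7)
C(V, E) = E + 7*V (C(V, E) = 7*V + E = E + 7*V)
B(a) = (3 + a)**2 (B(a) = (a + 3)**2 = (3 + a)**2)
F = 148912 (F = -8*((-19678 - 6857) + (3 - 92)**2) = -8*(-26535 + (-89)**2) = -8*(-26535 + 7921) = -8*(-18614) = 148912)
(-C(167, 315))/F = -(315 + 7*167)/148912 = -(315 + 1169)*(1/148912) = -1*1484*(1/148912) = -1484*1/148912 = -371/37228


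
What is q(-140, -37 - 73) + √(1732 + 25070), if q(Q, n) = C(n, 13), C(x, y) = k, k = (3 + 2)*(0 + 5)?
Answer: 25 + 3*√2978 ≈ 188.71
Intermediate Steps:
k = 25 (k = 5*5 = 25)
C(x, y) = 25
q(Q, n) = 25
q(-140, -37 - 73) + √(1732 + 25070) = 25 + √(1732 + 25070) = 25 + √26802 = 25 + 3*√2978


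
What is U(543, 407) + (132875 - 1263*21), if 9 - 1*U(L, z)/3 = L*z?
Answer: -556624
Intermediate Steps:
U(L, z) = 27 - 3*L*z
U(543, 407) + (132875 - 1263*21) = (27 - 3*543*407) + (132875 - 1263*21) = (27 - 663003) + (132875 - 26523) = -662976 + 106352 = -556624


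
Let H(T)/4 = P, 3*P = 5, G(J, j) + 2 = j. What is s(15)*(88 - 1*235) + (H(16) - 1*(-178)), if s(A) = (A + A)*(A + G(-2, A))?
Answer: -369886/3 ≈ -1.2330e+5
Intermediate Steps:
G(J, j) = -2 + j
P = 5/3 (P = (⅓)*5 = 5/3 ≈ 1.6667)
H(T) = 20/3 (H(T) = 4*(5/3) = 20/3)
s(A) = 2*A*(-2 + 2*A) (s(A) = (A + A)*(A + (-2 + A)) = (2*A)*(-2 + 2*A) = 2*A*(-2 + 2*A))
s(15)*(88 - 1*235) + (H(16) - 1*(-178)) = (4*15*(-1 + 15))*(88 - 1*235) + (20/3 - 1*(-178)) = (4*15*14)*(88 - 235) + (20/3 + 178) = 840*(-147) + 554/3 = -123480 + 554/3 = -369886/3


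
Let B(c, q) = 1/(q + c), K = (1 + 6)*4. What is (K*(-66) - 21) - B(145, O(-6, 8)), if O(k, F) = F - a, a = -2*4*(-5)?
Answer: -211198/113 ≈ -1869.0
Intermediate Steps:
a = 40 (a = -8*(-5) = 40)
K = 28 (K = 7*4 = 28)
O(k, F) = -40 + F (O(k, F) = F - 1*40 = F - 40 = -40 + F)
B(c, q) = 1/(c + q)
(K*(-66) - 21) - B(145, O(-6, 8)) = (28*(-66) - 21) - 1/(145 + (-40 + 8)) = (-1848 - 21) - 1/(145 - 32) = -1869 - 1/113 = -211198/113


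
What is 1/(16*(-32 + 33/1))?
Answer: 1/16 ≈ 0.062500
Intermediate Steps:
1/(16*(-32 + 33/1)) = 1/(16*(-32 + 33*1)) = 1/(16*(-32 + 33)) = 1/(16*1) = 1/16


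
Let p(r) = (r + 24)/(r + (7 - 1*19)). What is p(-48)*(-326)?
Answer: -652/5 ≈ -130.40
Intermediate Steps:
p(r) = (24 + r)/(-12 + r) (p(r) = (24 + r)/(r + (7 - 19)) = (24 + r)/(r - 12) = (24 + r)/(-12 + r))
p(-48)*(-326) = ((24 - 48)/(-12 - 48))*(-326) = (-24/(-60))*(-326) = -1/60*(-24)*(-326) = (⅖)*(-326) = -652/5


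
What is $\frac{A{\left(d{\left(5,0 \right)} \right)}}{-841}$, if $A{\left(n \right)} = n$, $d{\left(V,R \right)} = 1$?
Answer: $- \frac{1}{841} \approx -0.0011891$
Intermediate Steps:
$\frac{A{\left(d{\left(5,0 \right)} \right)}}{-841} = 1 \frac{1}{-841} = 1 \left(- \frac{1}{841}\right) = - \frac{1}{841}$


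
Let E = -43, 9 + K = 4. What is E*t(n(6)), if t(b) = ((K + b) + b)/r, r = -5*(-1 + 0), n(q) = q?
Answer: -301/5 ≈ -60.200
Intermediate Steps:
K = -5 (K = -9 + 4 = -5)
r = 5 (r = -5*(-1) = 5)
t(b) = -1 + 2*b/5 (t(b) = ((-5 + b) + b)/5 = (-5 + 2*b)*(⅕) = -1 + 2*b/5)
E*t(n(6)) = -43*(-1 + (⅖)*6) = -43*(-1 + 12/5) = -43*7/5 = -301/5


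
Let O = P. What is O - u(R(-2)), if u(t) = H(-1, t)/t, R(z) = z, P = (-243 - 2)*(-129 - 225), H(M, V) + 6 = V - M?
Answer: 173453/2 ≈ 86727.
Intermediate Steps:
H(M, V) = -6 + V - M (H(M, V) = -6 + (V - M) = -6 + V - M)
P = 86730 (P = -245*(-354) = 86730)
O = 86730
u(t) = (-5 + t)/t (u(t) = (-6 + t - 1*(-1))/t = (-6 + t + 1)/t = (-5 + t)/t)
O - u(R(-2)) = 86730 - (-5 - 2)/(-2) = 86730 - (-1)*(-7)/2 = 86730 - 1*7/2 = 86730 - 7/2 = 173453/2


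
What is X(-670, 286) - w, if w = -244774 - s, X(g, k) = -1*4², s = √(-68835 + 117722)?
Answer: 244758 + √48887 ≈ 2.4498e+5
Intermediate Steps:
s = √48887 ≈ 221.10
X(g, k) = -16 (X(g, k) = -1*16 = -16)
w = -244774 - √48887 ≈ -2.4500e+5
X(-670, 286) - w = -16 - (-244774 - √48887) = -16 + (244774 + √48887) = 244758 + √48887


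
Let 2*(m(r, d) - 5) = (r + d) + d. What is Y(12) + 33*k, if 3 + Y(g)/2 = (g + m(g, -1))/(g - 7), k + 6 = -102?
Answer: -17806/5 ≈ -3561.2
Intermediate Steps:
m(r, d) = 5 + d + r/2 (m(r, d) = 5 + ((r + d) + d)/2 = 5 + ((d + r) + d)/2 = 5 + (r + 2*d)/2 = 5 + (d + r/2) = 5 + d + r/2)
k = -108 (k = -6 - 102 = -108)
Y(g) = -6 + 2*(4 + 3*g/2)/(-7 + g) (Y(g) = -6 + 2*((g + (5 - 1 + g/2))/(g - 7)) = -6 + 2*((g + (4 + g/2))/(-7 + g)) = -6 + 2*((4 + 3*g/2)/(-7 + g)) = -6 + 2*(4 + 3*g/2)/(-7 + g))
Y(12) + 33*k = (50 - 3*12)/(-7 + 12) + 33*(-108) = (50 - 36)/5 - 3564 = (⅕)*14 - 3564 = 14/5 - 3564 = -17806/5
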